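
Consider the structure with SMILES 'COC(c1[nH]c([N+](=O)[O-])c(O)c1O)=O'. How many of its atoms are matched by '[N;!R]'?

1

Check the 14 heavy atoms by environment: 1× n (aromatic, in 5-ring) → no; 4× c (aromatic, in 5-ring) → no; 5× O (acyclic) → no; 2× C (acyclic) → no; 1× N (charge +1, acyclic) → match; 1× O (charge -1, acyclic) → no.
That gives 1 matching atom.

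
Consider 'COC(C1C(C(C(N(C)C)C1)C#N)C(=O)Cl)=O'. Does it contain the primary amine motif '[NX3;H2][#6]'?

No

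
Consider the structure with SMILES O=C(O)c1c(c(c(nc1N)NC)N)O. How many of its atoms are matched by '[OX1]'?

1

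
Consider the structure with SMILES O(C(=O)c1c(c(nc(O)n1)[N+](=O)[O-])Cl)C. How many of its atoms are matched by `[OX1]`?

3

Check the 15 heavy atoms by environment: 2× n (aromatic, X2) → no; 4× c (aromatic, X3) → no; 1× N (charge +1, X3) → no; 1× O (charge -1, X1) → match; 2× O (X1) → match; 1× Cl (X1) → no; 2× O (X2) → no; 1× C (X3) → no; 1× C (X4) → no.
Summing the matching environments: 1 + 2 = 3 matching atoms.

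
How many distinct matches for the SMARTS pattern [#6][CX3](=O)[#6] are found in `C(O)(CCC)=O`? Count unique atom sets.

[#6][CX3](=O)[#6] is the SMARTS for a ketone: a carbonyl carbon (no H) flanked by two carbons.
The molecule has a carboxylic acid group (-C(=O)OH), but one neighbour of the carbonyl carbon is O, not C; nothing else fits, so there are 0 matches.

0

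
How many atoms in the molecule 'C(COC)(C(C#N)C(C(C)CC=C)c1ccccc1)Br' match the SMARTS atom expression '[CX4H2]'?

The query [CX4H2] means: sp3 carbon (X4) with exactly two hydrogens.
Check the 20 heavy atoms by environment: 2× C (H2, X4) → match; 4× C (H1, X4) → no; 1× Br (H0, X1) → no; 1× O (H0, X2) → no; 2× C (H3, X4) → no; 1× c (aromatic, H0, X3) → no; 5× c (aromatic, H1, X3) → no; 1× C (H0, X2) → no; 1× N (H0, X1) → no; 1× C (H1, X3) → no; 1× C (H2, X3) → no.
That gives 2 matching atoms.

2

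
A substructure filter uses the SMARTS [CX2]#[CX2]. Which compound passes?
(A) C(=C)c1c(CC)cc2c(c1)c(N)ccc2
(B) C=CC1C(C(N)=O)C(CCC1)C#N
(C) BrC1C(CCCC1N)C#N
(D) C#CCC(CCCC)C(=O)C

D

[CX2]#[CX2] describes a carbon-carbon triple bond (an alkyne).
(A) has a vinyl group (-CH=CH2) but the C=C is a double bond; both carbons are CX3, not CX2.
(B) has a nitrile (-C#N) but the triple bond is C#N, not C#C.
(C) has a nitrile (-C#N) but the triple bond is C#N, not C#C.
(D) contains an ethynyl group (-C#CH), which satisfies every atom and bond constraint.
So the answer is (D).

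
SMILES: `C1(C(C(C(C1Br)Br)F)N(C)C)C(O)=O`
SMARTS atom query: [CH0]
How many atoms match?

Check the 14 heavy atoms by environment: 5× C (H1) → no; 2× Br (H0) → no; 1× F (H0) → no; 1× N (H0) → no; 2× C (H3) → no; 1× C (H0) → match; 1× O (H0) → no; 1× O (H1) → no.
That gives 1 matching atom.

1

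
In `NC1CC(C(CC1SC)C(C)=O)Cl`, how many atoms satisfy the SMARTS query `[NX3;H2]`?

1

The query [NX3;H2] means: aliphatic N with 3 total connections, two of them H — an -NH2 nitrogen (amine or amide).
Check the 13 heavy atoms by environment: 2× C (H2, X4) → no; 4× C (H1, X4) → no; 1× S (H0, X2) → no; 2× C (H3, X4) → no; 1× N (H2, X3) → match; 1× C (H0, X3) → no; 1× O (H0, X1) → no; 1× Cl (H0, X1) → no.
That gives 1 matching atom.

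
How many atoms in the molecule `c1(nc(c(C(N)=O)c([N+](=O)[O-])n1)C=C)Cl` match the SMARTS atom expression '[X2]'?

2

The query [X2] means: any atom with exactly two total connections (bonds + H).
Check the 15 heavy atoms by environment: 2× n (aromatic, X2) → match; 4× c (aromatic, X3) → no; 3× C (X3) → no; 1× N (charge +1, X3) → no; 1× O (charge -1, X1) → no; 2× O (X1) → no; 1× Cl (X1) → no; 1× N (X3) → no.
That gives 2 matching atoms.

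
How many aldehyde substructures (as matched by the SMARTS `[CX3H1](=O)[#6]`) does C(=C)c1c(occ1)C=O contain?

[CX3H1](=O)[#6] is the SMARTS for an aldehyde: an sp2 carbon with one H, double-bonded to O and single-bonded to carbon.
Exactly one fragment in the molecule meets all constraints, giving 1 match.

1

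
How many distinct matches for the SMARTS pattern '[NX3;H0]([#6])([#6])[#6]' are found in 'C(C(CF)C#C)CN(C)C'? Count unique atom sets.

1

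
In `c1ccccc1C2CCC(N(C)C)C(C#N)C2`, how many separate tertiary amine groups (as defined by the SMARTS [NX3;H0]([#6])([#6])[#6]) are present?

1

[NX3;H0]([#6])([#6])[#6] is the SMARTS for a tertiary amine: a trivalent nitrogen with no H, bonded to three carbons.
Exactly one fragment in the molecule meets all constraints, giving 1 match.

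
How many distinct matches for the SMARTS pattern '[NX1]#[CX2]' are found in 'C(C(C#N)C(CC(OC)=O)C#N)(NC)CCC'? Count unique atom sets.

2

[NX1]#[CX2] is the SMARTS for a nitrile: a nitrogen triple-bonded to a two-connected carbon.
The molecule carries 2 separate instances of a nitrile (-C#N) meeting every constraint; each maps to a distinct set of atoms, giving 2 matches.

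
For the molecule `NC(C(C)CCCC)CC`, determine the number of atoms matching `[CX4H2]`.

4

The query [CX4H2] means: sp3 carbon (X4) with exactly two hydrogens.
Check the 10 heavy atoms by environment: 3× C (H3, X4) → no; 4× C (H2, X4) → match; 2× C (H1, X4) → no; 1× N (H2, X3) → no.
That gives 4 matching atoms.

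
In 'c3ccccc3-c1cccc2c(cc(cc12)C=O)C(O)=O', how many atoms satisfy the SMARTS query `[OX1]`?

2

Check the 21 heavy atoms by environment: 16× c (aromatic, X3) → no; 2× C (X3) → no; 2× O (X1) → match; 1× O (X2) → no.
That gives 2 matching atoms.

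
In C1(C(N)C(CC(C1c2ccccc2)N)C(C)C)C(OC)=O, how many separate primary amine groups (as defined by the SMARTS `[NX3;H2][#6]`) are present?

2

[NX3;H2][#6] is the SMARTS for a primary amine: a trivalent nitrogen with two H attached to carbon.
The molecule carries 2 separate instances of a primary amino group (-NH2) meeting every constraint; each maps to a distinct set of atoms, giving 2 matches.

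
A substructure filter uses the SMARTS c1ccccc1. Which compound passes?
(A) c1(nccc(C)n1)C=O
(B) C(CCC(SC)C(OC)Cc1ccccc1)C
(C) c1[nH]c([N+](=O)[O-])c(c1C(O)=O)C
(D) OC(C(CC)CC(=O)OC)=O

B

c1ccccc1 describes six aromatic carbons in a ring (a benzene ring).
(A) has a methyl group (-CH3) but no six-membered all-carbon aromatic ring is present.
(B) contains a phenyl ring, which satisfies every atom and bond constraint.
(C) has a methyl group (-CH3) but no six-membered all-carbon aromatic ring is present.
(D) has a methyl group (-CH3) but no six-membered all-carbon aromatic ring is present.
So the answer is (B).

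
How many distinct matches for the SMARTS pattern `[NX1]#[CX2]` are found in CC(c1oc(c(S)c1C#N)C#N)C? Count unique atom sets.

2

[NX1]#[CX2] is the SMARTS for a nitrile: a nitrogen triple-bonded to a two-connected carbon.
The molecule carries 2 separate instances of a nitrile (-C#N) meeting every constraint; each maps to a distinct set of atoms, giving 2 matches.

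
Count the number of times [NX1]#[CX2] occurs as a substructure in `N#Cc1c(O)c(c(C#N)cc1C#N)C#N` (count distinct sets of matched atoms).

[NX1]#[CX2] is the SMARTS for a nitrile: a nitrogen triple-bonded to a two-connected carbon.
The molecule carries 4 separate instances of a nitrile (-C#N) meeting every constraint; each maps to a distinct set of atoms, giving 4 matches.

4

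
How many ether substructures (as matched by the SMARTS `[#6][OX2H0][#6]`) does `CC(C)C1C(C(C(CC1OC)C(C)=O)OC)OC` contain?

3

[#6][OX2H0][#6] is the SMARTS for an ether: an aliphatic oxygen bridging two carbons with no H on the oxygen.
The molecule carries 3 separate instances of a methoxy ether (-OCH3) meeting every constraint; each maps to a distinct set of atoms, giving 3 matches.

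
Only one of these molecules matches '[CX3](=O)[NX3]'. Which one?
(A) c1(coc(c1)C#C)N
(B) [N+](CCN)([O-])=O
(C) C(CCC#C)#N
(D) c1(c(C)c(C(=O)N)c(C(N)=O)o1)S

[CX3](=O)[NX3] describes a carbonyl carbon bonded to a trivalent nitrogen (an amide).
(A) has a primary amino group (-NH2) but the -NH2 is not attached to a carbonyl carbon.
(B) has a primary amino group (-NH2) but the -NH2 is not attached to a carbonyl carbon.
(C) has a nitrile (-C#N) but the nitrile N is NX1 (triple-bonded), not NX3.
(D) contains a primary amide (-C(=O)NH2), which satisfies every atom and bond constraint.
So the answer is (D).

D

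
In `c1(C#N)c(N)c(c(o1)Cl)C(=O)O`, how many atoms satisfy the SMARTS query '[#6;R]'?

4

Check the 12 heavy atoms by environment: 1× o (aromatic, in 5-ring) → no; 4× c (aromatic, in 5-ring) → match; 2× C (acyclic) → no; 2× N (acyclic) → no; 2× O (acyclic) → no; 1× Cl (acyclic) → no.
That gives 4 matching atoms.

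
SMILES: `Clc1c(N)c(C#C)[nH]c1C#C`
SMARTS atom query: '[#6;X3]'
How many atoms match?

4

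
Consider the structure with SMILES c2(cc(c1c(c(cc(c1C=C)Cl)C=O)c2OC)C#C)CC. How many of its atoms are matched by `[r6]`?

Check the 21 heavy atoms by environment: 10× c (aromatic, in 6-ring) → match; 1× Cl (acyclic) → no; 8× C (acyclic) → no; 2× O (acyclic) → no.
That gives 10 matching atoms.

10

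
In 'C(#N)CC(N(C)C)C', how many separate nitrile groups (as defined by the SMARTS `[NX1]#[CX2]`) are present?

1

[NX1]#[CX2] is the SMARTS for a nitrile: a nitrogen triple-bonded to a two-connected carbon.
Exactly one fragment in the molecule meets all constraints, giving 1 match.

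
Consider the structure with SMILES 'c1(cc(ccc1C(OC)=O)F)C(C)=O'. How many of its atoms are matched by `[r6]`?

The query [r6] means: r6 matches atoms in a six-membered ring.
Check the 14 heavy atoms by environment: 6× c (aromatic, in 6-ring) → match; 1× F (acyclic) → no; 4× C (acyclic) → no; 3× O (acyclic) → no.
That gives 6 matching atoms.

6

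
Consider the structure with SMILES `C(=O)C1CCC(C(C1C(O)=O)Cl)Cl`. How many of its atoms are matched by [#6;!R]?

2

The query [#6;!R] means: carbon not in any ring.
Check the 13 heavy atoms by environment: 6× C (in 6-ring) → no; 2× Cl (acyclic) → no; 2× C (acyclic) → match; 3× O (acyclic) → no.
That gives 2 matching atoms.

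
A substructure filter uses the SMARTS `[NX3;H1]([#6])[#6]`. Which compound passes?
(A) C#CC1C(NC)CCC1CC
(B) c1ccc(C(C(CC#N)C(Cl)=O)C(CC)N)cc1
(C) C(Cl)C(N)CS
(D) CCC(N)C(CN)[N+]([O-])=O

[NX3;H1]([#6])[#6] describes a trivalent nitrogen with one H, bonded to two carbons (a secondary amine).
(A) contains an N-methylamino group (-NHCH3), which satisfies every atom and bond constraint.
(B) has a primary amino group (-NH2) but the nitrogen has H2 and only one carbon neighbour.
(C) has a primary amino group (-NH2) but the nitrogen has H2 and only one carbon neighbour.
(D) has a primary amino group (-NH2) but the nitrogen has H2 and only one carbon neighbour.
So the answer is (A).

A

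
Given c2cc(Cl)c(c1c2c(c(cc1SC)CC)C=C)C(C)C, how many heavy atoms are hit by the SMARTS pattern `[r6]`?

10

The query [r6] means: r6 matches atoms in a six-membered ring.
Check the 20 heavy atoms by environment: 10× c (aromatic, in 6-ring) → match; 8× C (acyclic) → no; 1× Cl (acyclic) → no; 1× S (acyclic) → no.
That gives 10 matching atoms.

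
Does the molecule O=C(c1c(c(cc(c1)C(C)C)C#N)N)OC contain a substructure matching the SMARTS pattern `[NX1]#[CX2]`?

Yes

The pattern [NX1]#[CX2] describes a nitrogen triple-bonded to a two-connected carbon — a nitrile.
The molecule carries a nitrile (-C#N), whose atoms satisfy every constraint of the query, so the pattern matches.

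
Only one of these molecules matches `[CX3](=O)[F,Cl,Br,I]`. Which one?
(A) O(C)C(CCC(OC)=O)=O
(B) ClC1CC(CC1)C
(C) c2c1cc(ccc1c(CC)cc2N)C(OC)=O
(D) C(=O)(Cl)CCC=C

[CX3](=O)[F,Cl,Br,I] describes a carbonyl carbon bonded to a halogen (an acyl halide).
(A) has a methyl-ester group (-C(=O)OCH3) but the carbonyl is bonded to -O-C, not to a halogen.
(B) has a chloro substituent but the Cl is not on a carbonyl carbon.
(C) has a methyl-ester group (-C(=O)OCH3) but the carbonyl is bonded to -O-C, not to a halogen.
(D) contains an acyl chloride (-C(=O)Cl), which satisfies every atom and bond constraint.
So the answer is (D).

D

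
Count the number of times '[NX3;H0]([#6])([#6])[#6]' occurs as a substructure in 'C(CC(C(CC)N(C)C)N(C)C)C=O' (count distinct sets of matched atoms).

2

[NX3;H0]([#6])([#6])[#6] is the SMARTS for a tertiary amine: a trivalent nitrogen with no H, bonded to three carbons.
The molecule carries 2 separate instances of a dimethylamino group (-N(CH3)2) meeting every constraint; each maps to a distinct set of atoms, giving 2 matches.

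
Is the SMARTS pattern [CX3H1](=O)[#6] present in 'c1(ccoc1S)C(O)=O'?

No

The pattern [CX3H1](=O)[#6] describes an sp2 carbon with one H, double-bonded to O and single-bonded to carbon — an aldehyde.
The closest candidate here is a carboxylic acid group (-C(=O)OH), but the carbonyl carbon has H0 and is bonded to O, not H1. No other fragment satisfies the full query, so there is no match.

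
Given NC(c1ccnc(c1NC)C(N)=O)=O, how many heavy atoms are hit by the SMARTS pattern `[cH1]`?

The query [cH1] means: aromatic carbon bearing exactly one hydrogen.
Check the 14 heavy atoms by environment: 1× n (aromatic, H0) → no; 2× c (aromatic, H1) → match; 3× c (aromatic, H0) → no; 2× C (H0) → no; 2× O (H0) → no; 2× N (H2) → no; 1× N (H1) → no; 1× C (H3) → no.
That gives 2 matching atoms.

2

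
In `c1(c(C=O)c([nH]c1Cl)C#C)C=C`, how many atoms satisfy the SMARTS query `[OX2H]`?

The query [OX2H] means: aliphatic oxygen with two connections, one of which is H — an -OH oxygen.
Check the 12 heavy atoms by environment: 1× n (aromatic, H1, X3) → no; 4× c (aromatic, H0, X3) → no; 1× C (H0, X2) → no; 1× C (H1, X2) → no; 1× Cl (H0, X1) → no; 2× C (H1, X3) → no; 1× C (H2, X3) → no; 1× O (H0, X1) → no.
No environment satisfies the query, so 0 matching atoms.

0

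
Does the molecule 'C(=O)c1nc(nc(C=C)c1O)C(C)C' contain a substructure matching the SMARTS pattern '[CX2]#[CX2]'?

No

The pattern [CX2]#[CX2] describes a carbon-carbon triple bond — an alkyne.
The closest candidate here is a vinyl group (-CH=CH2), but the C=C is a double bond; both carbons are CX3, not CX2. No other fragment satisfies the full query, so there is no match.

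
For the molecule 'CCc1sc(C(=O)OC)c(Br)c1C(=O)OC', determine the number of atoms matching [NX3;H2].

The query [NX3;H2] means: aliphatic N with 3 total connections, two of them H — an -NH2 nitrogen (amine or amide).
Check the 16 heavy atoms by environment: 1× s (aromatic, H0, X2) → no; 4× c (aromatic, H0, X3) → no; 1× C (H2, X4) → no; 3× C (H3, X4) → no; 2× C (H0, X3) → no; 2× O (H0, X1) → no; 2× O (H0, X2) → no; 1× Br (H0, X1) → no.
No environment satisfies the query, so 0 matching atoms.

0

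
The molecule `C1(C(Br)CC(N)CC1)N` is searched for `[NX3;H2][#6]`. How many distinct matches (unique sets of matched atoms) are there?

2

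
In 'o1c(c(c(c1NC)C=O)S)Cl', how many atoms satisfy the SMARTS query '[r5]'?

5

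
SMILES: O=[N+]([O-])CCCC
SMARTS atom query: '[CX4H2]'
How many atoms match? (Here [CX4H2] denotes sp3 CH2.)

The query [CX4H2] means: sp3 carbon (X4) with exactly two hydrogens.
Check the 7 heavy atoms by environment: 3× C (H2, X4) → match; 1× N (charge +1, H0, X3) → no; 1× O (charge -1, H0, X1) → no; 1× O (H0, X1) → no; 1× C (H3, X4) → no.
That gives 3 matching atoms.

3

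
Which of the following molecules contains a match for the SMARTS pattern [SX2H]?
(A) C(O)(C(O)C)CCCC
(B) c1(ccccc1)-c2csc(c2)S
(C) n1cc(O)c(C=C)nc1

B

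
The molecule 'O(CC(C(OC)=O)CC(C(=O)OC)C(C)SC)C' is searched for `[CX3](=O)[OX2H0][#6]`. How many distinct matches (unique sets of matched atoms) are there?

2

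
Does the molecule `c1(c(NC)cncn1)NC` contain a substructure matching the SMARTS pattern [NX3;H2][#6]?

The pattern [NX3;H2][#6] describes a trivalent nitrogen with two H attached to carbon — a primary amine.
The closest candidate here is an N-methylamino group (-NHCH3), but the nitrogen bears two carbons and only one H (H1), not H2. No other fragment satisfies the full query, so there is no match.

No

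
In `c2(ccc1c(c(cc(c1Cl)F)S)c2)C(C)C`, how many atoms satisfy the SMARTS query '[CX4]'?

Check the 16 heavy atoms by environment: 10× c (aromatic, X3) → no; 1× Cl (X1) → no; 1× S (X2) → no; 1× F (X1) → no; 3× C (X4) → match.
That gives 3 matching atoms.

3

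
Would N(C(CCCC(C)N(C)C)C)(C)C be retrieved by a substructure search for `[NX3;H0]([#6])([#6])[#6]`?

The pattern [NX3;H0]([#6])([#6])[#6] describes a trivalent nitrogen with no H, bonded to three carbons — a tertiary amine.
The molecule carries a dimethylamino group (-N(CH3)2), whose atoms satisfy every constraint of the query, so the pattern matches.

Yes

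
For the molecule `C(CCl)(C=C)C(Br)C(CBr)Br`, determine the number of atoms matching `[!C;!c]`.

4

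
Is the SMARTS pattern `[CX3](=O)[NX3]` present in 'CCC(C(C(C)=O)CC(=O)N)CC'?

Yes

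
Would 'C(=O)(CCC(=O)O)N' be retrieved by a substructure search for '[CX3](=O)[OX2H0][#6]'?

No

The pattern [CX3](=O)[OX2H0][#6] describes a carbonyl carbon bonded to an oxygen that is itself bonded to carbon (no H on that O) — an ester.
The closest candidate here is a carboxylic acid group (-C(=O)OH), but the singly-bonded O carries H (OX2H1, not H0). No other fragment satisfies the full query, so there is no match.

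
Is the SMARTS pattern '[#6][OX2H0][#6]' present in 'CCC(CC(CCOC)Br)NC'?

Yes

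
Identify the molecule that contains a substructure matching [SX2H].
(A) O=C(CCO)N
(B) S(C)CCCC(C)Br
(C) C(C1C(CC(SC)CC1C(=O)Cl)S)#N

C

[SX2H] describes an aliphatic sulfur with two connections, one being H (a thiol).
(A) has a hydroxyl group (-OH) but it is an -OH, not an -SH.
(B) has a methylthio ether (-SCH3) but the sulfur has H0 (bonded to two carbons), not H1.
(C) contains a thiol (-SH), which satisfies every atom and bond constraint.
So the answer is (C).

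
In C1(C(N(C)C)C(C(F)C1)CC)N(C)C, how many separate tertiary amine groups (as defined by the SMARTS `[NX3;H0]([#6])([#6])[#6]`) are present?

[NX3;H0]([#6])([#6])[#6] is the SMARTS for a tertiary amine: a trivalent nitrogen with no H, bonded to three carbons.
The molecule carries 2 separate instances of a dimethylamino group (-N(CH3)2) meeting every constraint; each maps to a distinct set of atoms, giving 2 matches.

2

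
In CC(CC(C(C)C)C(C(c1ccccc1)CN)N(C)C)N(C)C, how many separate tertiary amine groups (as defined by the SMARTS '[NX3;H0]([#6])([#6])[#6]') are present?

[NX3;H0]([#6])([#6])[#6] is the SMARTS for a tertiary amine: a trivalent nitrogen with no H, bonded to three carbons.
The molecule carries 2 separate instances of a dimethylamino group (-N(CH3)2) meeting every constraint; each maps to a distinct set of atoms, giving 2 matches.

2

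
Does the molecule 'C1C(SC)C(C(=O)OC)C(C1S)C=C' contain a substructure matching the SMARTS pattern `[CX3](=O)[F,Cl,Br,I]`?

No

The pattern [CX3](=O)[F,Cl,Br,I] describes a carbonyl carbon bonded to a halogen — an acyl halide.
The closest candidate here is a methyl-ester group (-C(=O)OCH3), but the carbonyl is bonded to -O-C, not to a halogen. No other fragment satisfies the full query, so there is no match.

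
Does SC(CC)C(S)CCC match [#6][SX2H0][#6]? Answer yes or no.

No

The pattern [#6][SX2H0][#6] describes an aliphatic sulfur bridging two carbons with no H on the sulfur — a thioether.
The closest candidate here is a thiol (-SH), but the sulfur has H1, not H0 bridging two carbons. No other fragment satisfies the full query, so there is no match.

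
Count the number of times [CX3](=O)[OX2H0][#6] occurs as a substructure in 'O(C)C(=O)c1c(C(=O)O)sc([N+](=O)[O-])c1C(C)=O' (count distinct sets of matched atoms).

[CX3](=O)[OX2H0][#6] is the SMARTS for an ester: a carbonyl carbon bonded to an oxygen that is itself bonded to carbon (no H on that O).
Exactly one fragment in the molecule meets all constraints, giving 1 match.

1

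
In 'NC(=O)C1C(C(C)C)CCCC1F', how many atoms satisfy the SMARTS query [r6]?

The query [r6] means: r6 matches atoms in a six-membered ring.
Check the 13 heavy atoms by environment: 6× C (in 6-ring) → match; 4× C (acyclic) → no; 1× O (acyclic) → no; 1× N (acyclic) → no; 1× F (acyclic) → no.
That gives 6 matching atoms.

6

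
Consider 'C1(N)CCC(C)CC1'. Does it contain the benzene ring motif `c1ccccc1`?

No

The pattern c1ccccc1 describes six aromatic carbons in a ring — a benzene ring.
The closest candidate here is a methyl group (-CH3), but no six-membered all-carbon aromatic ring is present. No other fragment satisfies the full query, so there is no match.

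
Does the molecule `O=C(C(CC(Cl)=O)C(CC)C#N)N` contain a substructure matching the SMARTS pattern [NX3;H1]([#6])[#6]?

No

The pattern [NX3;H1]([#6])[#6] describes a trivalent nitrogen with one H, bonded to two carbons — a secondary amine.
The closest candidate here is a primary amide (-C(=O)NH2), but the -C(=O)NH2 nitrogen has H2, not H1. No other fragment satisfies the full query, so there is no match.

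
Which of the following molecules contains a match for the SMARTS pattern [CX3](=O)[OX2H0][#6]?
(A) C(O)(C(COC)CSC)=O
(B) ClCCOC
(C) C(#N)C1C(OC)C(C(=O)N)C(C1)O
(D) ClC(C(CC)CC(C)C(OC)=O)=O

D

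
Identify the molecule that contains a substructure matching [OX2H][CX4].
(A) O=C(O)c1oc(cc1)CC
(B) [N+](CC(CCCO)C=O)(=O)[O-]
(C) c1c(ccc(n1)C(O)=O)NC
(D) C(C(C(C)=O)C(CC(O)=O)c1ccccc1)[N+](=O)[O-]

[OX2H][CX4] describes a hydroxyl oxygen bound to an sp3 (X4) carbon (an aliphatic alcohol).
(A) has a carboxylic acid group (-C(=O)OH) but the -OH is on a CX3 carbonyl carbon, not a CX4 carbon.
(B) contains a hydroxyl group (-OH), which satisfies every atom and bond constraint.
(C) has a carboxylic acid group (-C(=O)OH) but the -OH is on a CX3 carbonyl carbon, not a CX4 carbon.
(D) has a carboxylic acid group (-C(=O)OH) but the -OH is on a CX3 carbonyl carbon, not a CX4 carbon.
So the answer is (B).

B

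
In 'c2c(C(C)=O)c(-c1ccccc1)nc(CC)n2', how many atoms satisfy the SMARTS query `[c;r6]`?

10

The query [c;r6] means: aromatic carbon that belongs to a six-membered ring.
Check the 17 heavy atoms by environment: 2× n (aromatic, in 6-ring) → no; 10× c (aromatic, in 6-ring) → match; 4× C (acyclic) → no; 1× O (acyclic) → no.
That gives 10 matching atoms.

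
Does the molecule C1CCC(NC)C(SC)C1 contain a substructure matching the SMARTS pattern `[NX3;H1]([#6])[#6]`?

Yes

The pattern [NX3;H1]([#6])[#6] describes a trivalent nitrogen with one H, bonded to two carbons — a secondary amine.
The molecule carries an N-methylamino group (-NHCH3), whose atoms satisfy every constraint of the query, so the pattern matches.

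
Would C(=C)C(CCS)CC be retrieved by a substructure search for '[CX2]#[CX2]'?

The pattern [CX2]#[CX2] describes a carbon-carbon triple bond — an alkyne.
The closest candidate here is a vinyl group (-CH=CH2), but the C=C is a double bond; both carbons are CX3, not CX2. No other fragment satisfies the full query, so there is no match.

No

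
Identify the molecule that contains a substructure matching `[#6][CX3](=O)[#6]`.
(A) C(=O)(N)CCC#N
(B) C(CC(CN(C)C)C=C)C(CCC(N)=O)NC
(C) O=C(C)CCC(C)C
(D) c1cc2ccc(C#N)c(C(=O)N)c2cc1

[#6][CX3](=O)[#6] describes a carbonyl carbon (no H) flanked by two carbons (a ketone).
(A) has a primary amide (-C(=O)NH2) but one neighbour of the carbonyl carbon is N, not C.
(B) has a primary amide (-C(=O)NH2) but one neighbour of the carbonyl carbon is N, not C.
(C) contains an acetyl/ketone group (-C(=O)CH3), which satisfies every atom and bond constraint.
(D) has a primary amide (-C(=O)NH2) but one neighbour of the carbonyl carbon is N, not C.
So the answer is (C).

C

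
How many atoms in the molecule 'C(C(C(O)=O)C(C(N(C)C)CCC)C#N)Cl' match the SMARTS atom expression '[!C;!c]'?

Check the 16 heavy atoms by environment: 11× C → no; 1× Cl → match; 2× O → match; 2× N → match.
Summing the matching environments: 1 + 2 + 2 = 5 matching atoms.

5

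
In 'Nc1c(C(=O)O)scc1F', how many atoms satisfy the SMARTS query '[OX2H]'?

1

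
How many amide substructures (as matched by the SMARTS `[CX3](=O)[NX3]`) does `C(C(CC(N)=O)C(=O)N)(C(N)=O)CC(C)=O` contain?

3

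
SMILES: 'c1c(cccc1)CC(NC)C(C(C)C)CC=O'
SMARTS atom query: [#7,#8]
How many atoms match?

2

Check the 17 heavy atoms by environment: 9× C → no; 1× N → match; 1× O → match; 6× c (aromatic) → no.
Summing the matching environments: 1 + 1 = 2 matching atoms.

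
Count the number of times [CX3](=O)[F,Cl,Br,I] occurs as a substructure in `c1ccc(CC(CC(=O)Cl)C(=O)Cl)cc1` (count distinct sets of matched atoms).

2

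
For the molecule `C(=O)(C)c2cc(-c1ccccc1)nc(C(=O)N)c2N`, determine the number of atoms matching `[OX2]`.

The query [OX2] means: aliphatic oxygen with two total connections — ether, hydroxyl, or ester single-bond O.
Check the 19 heavy atoms by environment: 1× n (aromatic, X2) → no; 11× c (aromatic, X3) → no; 2× C (X3) → no; 2× O (X1) → no; 1× C (X4) → no; 2× N (X3) → no.
No environment satisfies the query, so 0 matching atoms.

0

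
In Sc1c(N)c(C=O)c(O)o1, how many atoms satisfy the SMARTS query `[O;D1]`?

2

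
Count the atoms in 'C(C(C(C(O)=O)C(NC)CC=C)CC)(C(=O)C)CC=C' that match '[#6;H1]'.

6

The query [#6;H1] means: any carbon bearing exactly one hydrogen.
Check the 20 heavy atoms by environment: 5× C (H2) → no; 6× C (H1) → match; 1× N (H1) → no; 3× C (H3) → no; 2× C (H0) → no; 2× O (H0) → no; 1× O (H1) → no.
That gives 6 matching atoms.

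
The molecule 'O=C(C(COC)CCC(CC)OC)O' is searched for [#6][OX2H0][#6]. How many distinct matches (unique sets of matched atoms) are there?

2

[#6][OX2H0][#6] is the SMARTS for an ether: an aliphatic oxygen bridging two carbons with no H on the oxygen.
The molecule carries 2 separate instances of a methoxy ether (-OCH3) meeting every constraint; each maps to a distinct set of atoms, giving 2 matches.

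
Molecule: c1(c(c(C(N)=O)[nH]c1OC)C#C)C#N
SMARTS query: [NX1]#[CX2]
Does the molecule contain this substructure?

The pattern [NX1]#[CX2] describes a nitrogen triple-bonded to a two-connected carbon — a nitrile.
The molecule carries a nitrile (-C#N), whose atoms satisfy every constraint of the query, so the pattern matches.

Yes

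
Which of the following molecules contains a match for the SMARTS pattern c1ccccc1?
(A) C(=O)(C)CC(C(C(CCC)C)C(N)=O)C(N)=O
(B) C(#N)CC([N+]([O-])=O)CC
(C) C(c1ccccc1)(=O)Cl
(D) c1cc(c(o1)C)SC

C

c1ccccc1 describes six aromatic carbons in a ring (a benzene ring).
(A) has a methyl group (-CH3) but no six-membered all-carbon aromatic ring is present.
(B) has a methyl group (-CH3) but no six-membered all-carbon aromatic ring is present.
(C) contains the required atom environment, so the pattern matches.
(D) has a methyl group (-CH3) but no six-membered all-carbon aromatic ring is present.
So the answer is (C).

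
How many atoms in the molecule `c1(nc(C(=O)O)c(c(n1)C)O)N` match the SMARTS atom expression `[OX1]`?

1

The query [OX1] means: aliphatic oxygen with one total connection — typically a carbonyl =O or an oxide.
Check the 12 heavy atoms by environment: 2× n (aromatic, X2) → no; 4× c (aromatic, X3) → no; 1× N (X3) → no; 1× C (X3) → no; 1× O (X1) → match; 2× O (X2) → no; 1× C (X4) → no.
That gives 1 matching atom.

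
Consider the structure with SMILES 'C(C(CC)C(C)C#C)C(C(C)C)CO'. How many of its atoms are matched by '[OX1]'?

The query [OX1] means: aliphatic oxygen with one total connection — typically a carbonyl =O or an oxide.
Check the 14 heavy atoms by environment: 11× C (X4) → no; 2× C (X2) → no; 1× O (X2) → no.
No environment satisfies the query, so 0 matching atoms.

0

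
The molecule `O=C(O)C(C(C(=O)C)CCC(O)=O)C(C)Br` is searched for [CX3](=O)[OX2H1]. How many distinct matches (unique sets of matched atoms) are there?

2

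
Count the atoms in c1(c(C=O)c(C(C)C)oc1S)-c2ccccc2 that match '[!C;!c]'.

3

The query [!C;!c] means: neither aliphatic nor aromatic carbon — same as [!#6].
Check the 17 heavy atoms by environment: 1× o (aromatic) → match; 10× c (aromatic) → no; 4× C → no; 1× O → match; 1× S → match.
Summing the matching environments: 1 + 1 + 1 = 3 matching atoms.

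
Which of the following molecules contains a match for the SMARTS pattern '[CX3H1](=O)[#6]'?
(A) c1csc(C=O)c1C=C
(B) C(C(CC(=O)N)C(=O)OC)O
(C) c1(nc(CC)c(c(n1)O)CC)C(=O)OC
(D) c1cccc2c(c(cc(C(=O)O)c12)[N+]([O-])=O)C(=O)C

[CX3H1](=O)[#6] describes an sp2 carbon with one H, double-bonded to O and single-bonded to carbon (an aldehyde).
(A) contains an aldehyde (-CHO), which satisfies every atom and bond constraint.
(B) has a methyl-ester group (-C(=O)OCH3) but the carbonyl carbon has H0, not H1.
(C) has a methyl-ester group (-C(=O)OCH3) but the carbonyl carbon has H0, not H1.
(D) has a carboxylic acid group (-C(=O)OH) but the carbonyl carbon has H0 and is bonded to O, not H1.
So the answer is (A).

A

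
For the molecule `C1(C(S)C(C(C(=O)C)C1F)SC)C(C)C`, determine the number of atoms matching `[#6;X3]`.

1

The query [#6;X3] means: any carbon (aromatic or not) with three total connections.
Check the 15 heavy atoms by environment: 10× C (X4) → no; 1× F (X1) → no; 2× S (X2) → no; 1× C (X3) → match; 1× O (X1) → no.
That gives 1 matching atom.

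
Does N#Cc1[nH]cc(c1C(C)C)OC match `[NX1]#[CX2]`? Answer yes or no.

The pattern [NX1]#[CX2] describes a nitrogen triple-bonded to a two-connected carbon — a nitrile.
The molecule carries a nitrile (-C#N), whose atoms satisfy every constraint of the query, so the pattern matches.

Yes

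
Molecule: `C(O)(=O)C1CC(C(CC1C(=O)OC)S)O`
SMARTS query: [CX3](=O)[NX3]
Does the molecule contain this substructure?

No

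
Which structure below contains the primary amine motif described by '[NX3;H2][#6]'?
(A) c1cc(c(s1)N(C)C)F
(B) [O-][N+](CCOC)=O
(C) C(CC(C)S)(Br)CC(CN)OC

C

[NX3;H2][#6] describes a trivalent nitrogen with two H attached to carbon (a primary amine).
(A) has a dimethylamino group (-N(CH3)2) but the nitrogen has H0, not H2.
(B) has a nitro group (-[N+](=O)[O-]) but the nitrogen is [N+] with no H, not NX3H2.
(C) contains a primary amino group (-NH2), which satisfies every atom and bond constraint.
So the answer is (C).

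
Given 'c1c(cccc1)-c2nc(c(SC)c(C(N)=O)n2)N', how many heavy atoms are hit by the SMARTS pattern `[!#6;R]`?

2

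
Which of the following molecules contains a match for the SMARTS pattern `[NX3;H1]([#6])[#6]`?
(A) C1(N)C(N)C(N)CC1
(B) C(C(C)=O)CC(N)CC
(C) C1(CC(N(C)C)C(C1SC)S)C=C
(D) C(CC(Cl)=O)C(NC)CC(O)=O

D

[NX3;H1]([#6])[#6] describes a trivalent nitrogen with one H, bonded to two carbons (a secondary amine).
(A) has a primary amino group (-NH2) but the nitrogen has H2 and only one carbon neighbour.
(B) has a primary amino group (-NH2) but the nitrogen has H2 and only one carbon neighbour.
(C) has a dimethylamino group (-N(CH3)2) but the nitrogen has H0, not H1.
(D) contains an N-methylamino group (-NHCH3), which satisfies every atom and bond constraint.
So the answer is (D).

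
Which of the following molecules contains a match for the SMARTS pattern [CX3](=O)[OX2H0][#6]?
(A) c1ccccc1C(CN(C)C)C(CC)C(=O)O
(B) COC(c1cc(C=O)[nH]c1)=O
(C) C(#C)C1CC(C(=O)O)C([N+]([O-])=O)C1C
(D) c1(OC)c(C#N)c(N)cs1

B

[CX3](=O)[OX2H0][#6] describes a carbonyl carbon bonded to an oxygen that is itself bonded to carbon (no H on that O) (an ester).
(A) has a carboxylic acid group (-C(=O)OH) but the singly-bonded O carries H (OX2H1, not H0).
(B) contains a methyl-ester group (-C(=O)OCH3), which satisfies every atom and bond constraint.
(C) has a carboxylic acid group (-C(=O)OH) but the singly-bonded O carries H (OX2H1, not H0).
(D) has a methoxy ether (-OCH3) but the ether oxygen is not adjacent to a C=O carbon.
So the answer is (B).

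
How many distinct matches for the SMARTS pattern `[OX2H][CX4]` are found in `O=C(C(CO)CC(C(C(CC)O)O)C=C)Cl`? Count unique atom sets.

3

[OX2H][CX4] is the SMARTS for an aliphatic alcohol: a hydroxyl oxygen bound to an sp3 (X4) carbon.
The molecule carries 3 separate instances of a hydroxyl group (-OH) meeting every constraint; each maps to a distinct set of atoms, giving 3 matches.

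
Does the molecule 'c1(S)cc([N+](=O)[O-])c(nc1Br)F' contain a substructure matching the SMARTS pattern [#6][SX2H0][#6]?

No

The pattern [#6][SX2H0][#6] describes an aliphatic sulfur bridging two carbons with no H on the sulfur — a thioether.
The closest candidate here is a thiol (-SH), but the sulfur has H1, not H0 bridging two carbons. No other fragment satisfies the full query, so there is no match.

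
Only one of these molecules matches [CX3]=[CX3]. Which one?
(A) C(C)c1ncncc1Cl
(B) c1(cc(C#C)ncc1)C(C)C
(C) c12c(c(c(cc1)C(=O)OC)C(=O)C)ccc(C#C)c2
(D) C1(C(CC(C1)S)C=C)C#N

[CX3]=[CX3] describes a non-aromatic C=C double bond between two sp2 carbons (an alkene).
(A) has an ethyl group (-CH2CH3) but its C-C bond is a single bond between CX4 carbons, not CX3=CX3.
(B) has an ethynyl group (-C#CH) but the C-C bond is a triple bond, not a double bond.
(C) has an ethynyl group (-C#CH) but the C-C bond is a triple bond, not a double bond.
(D) contains a vinyl group (-CH=CH2), which satisfies every atom and bond constraint.
So the answer is (D).

D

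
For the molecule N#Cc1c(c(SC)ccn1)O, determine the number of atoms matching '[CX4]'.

The query [CX4] means: C with X4: aliphatic carbon with exactly 4 total connections (bonds + H).
Check the 11 heavy atoms by environment: 1× n (aromatic, X2) → no; 5× c (aromatic, X3) → no; 1× C (X2) → no; 1× N (X1) → no; 1× S (X2) → no; 1× C (X4) → match; 1× O (X2) → no.
That gives 1 matching atom.

1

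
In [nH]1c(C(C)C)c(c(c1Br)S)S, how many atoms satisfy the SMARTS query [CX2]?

0

The query [CX2] means: C with X2: aliphatic carbon with exactly 2 total connections.
Check the 11 heavy atoms by environment: 1× n (aromatic, X3) → no; 4× c (aromatic, X3) → no; 2× S (X2) → no; 3× C (X4) → no; 1× Br (X1) → no.
No environment satisfies the query, so 0 matching atoms.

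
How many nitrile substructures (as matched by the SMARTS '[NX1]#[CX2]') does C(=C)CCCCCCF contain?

[NX1]#[CX2] is the SMARTS for a nitrile: a nitrogen triple-bonded to a two-connected carbon.
No fragment in the molecule satisfies every constraint, giving 0 matches.

0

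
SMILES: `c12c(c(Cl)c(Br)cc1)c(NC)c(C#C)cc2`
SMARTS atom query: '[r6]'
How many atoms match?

Check the 16 heavy atoms by environment: 10× c (aromatic, in 6-ring) → match; 1× N (acyclic) → no; 3× C (acyclic) → no; 1× Br (acyclic) → no; 1× Cl (acyclic) → no.
That gives 10 matching atoms.

10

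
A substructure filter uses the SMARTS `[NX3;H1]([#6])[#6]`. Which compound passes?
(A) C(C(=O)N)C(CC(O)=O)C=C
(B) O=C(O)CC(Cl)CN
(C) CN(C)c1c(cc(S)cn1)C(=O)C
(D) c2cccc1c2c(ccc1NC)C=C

[NX3;H1]([#6])[#6] describes a trivalent nitrogen with one H, bonded to two carbons (a secondary amine).
(A) has a primary amide (-C(=O)NH2) but the -C(=O)NH2 nitrogen has H2, not H1.
(B) has a primary amino group (-NH2) but the nitrogen has H2 and only one carbon neighbour.
(C) has a dimethylamino group (-N(CH3)2) but the nitrogen has H0, not H1.
(D) contains an N-methylamino group (-NHCH3), which satisfies every atom and bond constraint.
So the answer is (D).

D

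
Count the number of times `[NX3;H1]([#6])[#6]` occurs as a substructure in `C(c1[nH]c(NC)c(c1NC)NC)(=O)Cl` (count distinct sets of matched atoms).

3

[NX3;H1]([#6])[#6] is the SMARTS for a secondary amine: a trivalent nitrogen with one H, bonded to two carbons.
The molecule carries 3 separate instances of an N-methylamino group (-NHCH3) meeting every constraint; each maps to a distinct set of atoms, giving 3 matches.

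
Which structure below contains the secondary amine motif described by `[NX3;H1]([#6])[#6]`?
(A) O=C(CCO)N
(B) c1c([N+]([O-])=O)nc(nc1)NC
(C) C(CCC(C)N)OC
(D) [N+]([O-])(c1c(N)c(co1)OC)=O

B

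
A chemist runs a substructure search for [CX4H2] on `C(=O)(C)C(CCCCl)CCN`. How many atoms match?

5

The query [CX4H2] means: sp3 carbon (X4) with exactly two hydrogens.
Check the 11 heavy atoms by environment: 5× C (H2, X4) → match; 1× C (H1, X4) → no; 1× N (H2, X3) → no; 1× C (H0, X3) → no; 1× O (H0, X1) → no; 1× C (H3, X4) → no; 1× Cl (H0, X1) → no.
That gives 5 matching atoms.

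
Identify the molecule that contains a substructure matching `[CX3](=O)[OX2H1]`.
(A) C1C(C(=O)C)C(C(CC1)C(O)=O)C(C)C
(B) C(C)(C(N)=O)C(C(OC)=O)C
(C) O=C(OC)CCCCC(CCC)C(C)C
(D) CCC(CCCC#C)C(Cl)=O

A

[CX3](=O)[OX2H1] describes an sp2 carbon double-bonded to O and single-bonded to an -OH oxygen (a carboxylic acid).
(A) contains a carboxylic acid group (-C(=O)OH), which satisfies every atom and bond constraint.
(B) has a methyl-ester group (-C(=O)OCH3) but the singly-bonded O has no H (OX2H0, not OX2H1).
(C) has a methyl-ester group (-C(=O)OCH3) but the singly-bonded O has no H (OX2H0, not OX2H1).
(D) has an acyl chloride (-C(=O)Cl) but the carbonyl is bonded to Cl, not to an -OH oxygen.
So the answer is (A).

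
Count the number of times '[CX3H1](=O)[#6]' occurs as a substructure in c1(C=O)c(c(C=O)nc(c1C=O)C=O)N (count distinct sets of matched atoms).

4

[CX3H1](=O)[#6] is the SMARTS for an aldehyde: an sp2 carbon with one H, double-bonded to O and single-bonded to carbon.
The molecule carries 4 separate instances of an aldehyde (-CHO) meeting every constraint; each maps to a distinct set of atoms, giving 4 matches.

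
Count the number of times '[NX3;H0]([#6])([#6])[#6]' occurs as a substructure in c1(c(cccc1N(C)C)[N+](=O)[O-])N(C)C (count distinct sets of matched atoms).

[NX3;H0]([#6])([#6])[#6] is the SMARTS for a tertiary amine: a trivalent nitrogen with no H, bonded to three carbons.
The molecule carries 2 separate instances of a dimethylamino group (-N(CH3)2) meeting every constraint; each maps to a distinct set of atoms, giving 2 matches.

2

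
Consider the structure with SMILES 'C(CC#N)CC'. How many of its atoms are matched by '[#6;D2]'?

The query [#6;D2] means: any carbon bonded to exactly two heavy atoms.
Check the 6 heavy atoms by environment: 4× C (D2) → match; 1× C (D1) → no; 1× N (D1) → no.
That gives 4 matching atoms.

4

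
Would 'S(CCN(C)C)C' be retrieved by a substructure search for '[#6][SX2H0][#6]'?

Yes

The pattern [#6][SX2H0][#6] describes an aliphatic sulfur bridging two carbons with no H on the sulfur — a thioether.
The molecule carries a methylthio ether (-SCH3), whose atoms satisfy every constraint of the query, so the pattern matches.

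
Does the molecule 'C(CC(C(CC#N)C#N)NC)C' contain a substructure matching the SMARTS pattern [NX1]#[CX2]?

Yes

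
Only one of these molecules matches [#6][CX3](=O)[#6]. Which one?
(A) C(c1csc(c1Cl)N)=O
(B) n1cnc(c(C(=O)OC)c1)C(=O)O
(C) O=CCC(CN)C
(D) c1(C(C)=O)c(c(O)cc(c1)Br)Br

D

[#6][CX3](=O)[#6] describes a carbonyl carbon (no H) flanked by two carbons (a ketone).
(A) has an aldehyde (-CHO) but the carbonyl carbon has H1, so it is not flanked by two carbons.
(B) has a carboxylic acid group (-C(=O)OH) but one neighbour of the carbonyl carbon is O, not C.
(C) has an aldehyde (-CHO) but the carbonyl carbon has H1, so it is not flanked by two carbons.
(D) contains an acetyl/ketone group (-C(=O)CH3), which satisfies every atom and bond constraint.
So the answer is (D).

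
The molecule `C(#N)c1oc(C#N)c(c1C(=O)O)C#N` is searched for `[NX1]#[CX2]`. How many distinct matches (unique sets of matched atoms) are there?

3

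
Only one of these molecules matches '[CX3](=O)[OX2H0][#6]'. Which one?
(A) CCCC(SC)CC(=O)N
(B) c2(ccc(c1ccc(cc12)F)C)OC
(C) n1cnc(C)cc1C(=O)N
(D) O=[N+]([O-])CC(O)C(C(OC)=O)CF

D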